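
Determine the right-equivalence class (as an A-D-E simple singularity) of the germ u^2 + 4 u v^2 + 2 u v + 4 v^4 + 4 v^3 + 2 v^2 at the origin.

The Hessian of f at 0 is [[2, 2], [2, 4]] with rank 2, so corank 0. A Groebner basis of the Jacobian ideal J(f) in C{u,v} is {u, v}; counting standard monomials gives mu = 1. Corank 0: nondegenerate Morse point, so A_1.

A_1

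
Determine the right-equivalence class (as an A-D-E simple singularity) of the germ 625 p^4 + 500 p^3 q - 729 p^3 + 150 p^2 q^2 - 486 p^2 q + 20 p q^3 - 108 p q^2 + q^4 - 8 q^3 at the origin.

The Hessian of f at 0 has rank 0. Corank 2; j^3 = -(9*p + 2*q)^3 is a perfect cube, so E-series; the 4-jet and mu = 6 give E_6.

E_6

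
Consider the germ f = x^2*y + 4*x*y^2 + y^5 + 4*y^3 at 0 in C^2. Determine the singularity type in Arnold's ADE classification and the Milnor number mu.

Type D_{6}, Milnor number mu = 6.

The Hessian of f at 0 is [[0, 0], [0, 0]] with rank 0, so corank 2. A Groebner basis of the Jacobian ideal J(f) in C{x,y} is {x^2/5 + y^4 - 4*y^2/5, x^3 + 8*y^3, x*y + 2*y^2}; counting standard monomials gives mu = 6. Corank 2; j^3 = y*(x + 2*y)^2 has shape L^2 M (L != M), so D-series; mu = 6 gives D_6.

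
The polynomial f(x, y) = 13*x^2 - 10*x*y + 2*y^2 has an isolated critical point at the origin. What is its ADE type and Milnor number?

Type A1, Milnor number mu = 1.

The Hessian of f at 0 has rank 2. Corank 0: nondegenerate Morse point, so A_1.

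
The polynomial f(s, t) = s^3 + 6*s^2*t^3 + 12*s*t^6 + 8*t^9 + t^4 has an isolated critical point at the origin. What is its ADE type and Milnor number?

Type E_6, Milnor number mu = 6.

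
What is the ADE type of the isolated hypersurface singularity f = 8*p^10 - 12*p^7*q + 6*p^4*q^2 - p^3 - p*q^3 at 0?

E_7

The Hessian of f at 0 has rank 0. Corank 2; j^3 = -p^3 is a perfect cube, so E-series; the 4-jet and mu = 7 give E_7.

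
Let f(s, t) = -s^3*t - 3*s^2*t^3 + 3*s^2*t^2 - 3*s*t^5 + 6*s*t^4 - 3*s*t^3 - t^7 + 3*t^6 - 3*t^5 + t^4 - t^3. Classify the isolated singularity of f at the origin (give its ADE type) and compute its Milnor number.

Type E7, Milnor number mu = 7.

The Hessian of f at 0 has rank 0. Corank 2; j^3 = -t^3 is a perfect cube, so E-series; the 4-jet and mu = 7 give E_7.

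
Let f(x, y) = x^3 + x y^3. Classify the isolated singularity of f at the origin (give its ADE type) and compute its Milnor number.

The Hessian of f at 0 has rank 0. Corank 2; j^3 = x^3 is a perfect cube, so E-series; the 4-jet and mu = 7 give E_7.

Type E7, Milnor number mu = 7.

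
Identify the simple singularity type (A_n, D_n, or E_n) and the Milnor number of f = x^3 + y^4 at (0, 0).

Type E_6, Milnor number mu = 6.

The Hessian of f at 0 is [[0, 0], [0, 0]] with rank 0, so corank 2. A Groebner basis of the Jacobian ideal J(f) in C{x,y} is {y^3, x^2}; counting standard monomials gives mu = 6. Corank 2; j^3 = x^3 is a perfect cube, so E-series; the 4-jet and mu = 6 give E_6.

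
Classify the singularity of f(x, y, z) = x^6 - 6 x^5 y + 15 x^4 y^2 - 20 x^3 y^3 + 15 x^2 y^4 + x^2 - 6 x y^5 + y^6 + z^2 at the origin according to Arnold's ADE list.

A_5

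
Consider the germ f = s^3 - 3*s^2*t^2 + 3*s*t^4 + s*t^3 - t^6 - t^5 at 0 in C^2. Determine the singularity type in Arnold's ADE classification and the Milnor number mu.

Type E_7, Milnor number mu = 7.

The Hessian of f at 0 has rank 0. Corank 2; j^3 = s^3 is a perfect cube, so E-series; the 4-jet and mu = 7 give E_7.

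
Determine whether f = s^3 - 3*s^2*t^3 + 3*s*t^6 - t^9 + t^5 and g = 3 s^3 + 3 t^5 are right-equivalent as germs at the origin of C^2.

Yes.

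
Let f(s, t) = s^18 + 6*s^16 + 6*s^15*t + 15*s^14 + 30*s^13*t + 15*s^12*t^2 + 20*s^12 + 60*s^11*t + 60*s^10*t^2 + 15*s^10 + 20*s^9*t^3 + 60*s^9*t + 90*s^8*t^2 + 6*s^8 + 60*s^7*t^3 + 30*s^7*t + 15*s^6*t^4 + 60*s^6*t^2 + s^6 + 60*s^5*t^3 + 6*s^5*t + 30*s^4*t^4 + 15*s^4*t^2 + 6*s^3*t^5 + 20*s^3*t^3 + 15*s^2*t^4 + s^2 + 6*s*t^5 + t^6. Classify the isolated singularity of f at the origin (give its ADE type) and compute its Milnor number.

Type A_5, Milnor number mu = 5.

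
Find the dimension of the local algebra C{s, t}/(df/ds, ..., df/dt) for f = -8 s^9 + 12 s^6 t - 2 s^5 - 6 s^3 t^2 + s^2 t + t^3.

4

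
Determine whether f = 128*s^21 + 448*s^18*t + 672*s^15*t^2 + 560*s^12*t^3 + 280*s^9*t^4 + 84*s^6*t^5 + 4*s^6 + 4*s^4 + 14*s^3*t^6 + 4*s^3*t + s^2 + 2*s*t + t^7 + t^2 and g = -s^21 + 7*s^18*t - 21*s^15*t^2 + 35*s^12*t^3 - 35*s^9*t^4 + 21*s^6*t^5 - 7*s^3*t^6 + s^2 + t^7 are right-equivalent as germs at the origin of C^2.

The Hessian of f at 0 has rank 1. Corank 1: A-series; mu = 6 gives A_6. The Hessian of g at 0 has rank 1. Corank 1: A-series; mu = 6 gives A_6. Both have type A_6, hence right-equivalent.

Yes.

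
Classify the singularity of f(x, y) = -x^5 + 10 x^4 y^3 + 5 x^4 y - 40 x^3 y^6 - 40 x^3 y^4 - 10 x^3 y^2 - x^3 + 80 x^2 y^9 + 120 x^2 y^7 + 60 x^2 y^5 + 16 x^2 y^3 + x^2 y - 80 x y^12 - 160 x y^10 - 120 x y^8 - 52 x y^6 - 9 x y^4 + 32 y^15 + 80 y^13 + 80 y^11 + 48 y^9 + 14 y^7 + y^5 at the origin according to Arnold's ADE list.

D_6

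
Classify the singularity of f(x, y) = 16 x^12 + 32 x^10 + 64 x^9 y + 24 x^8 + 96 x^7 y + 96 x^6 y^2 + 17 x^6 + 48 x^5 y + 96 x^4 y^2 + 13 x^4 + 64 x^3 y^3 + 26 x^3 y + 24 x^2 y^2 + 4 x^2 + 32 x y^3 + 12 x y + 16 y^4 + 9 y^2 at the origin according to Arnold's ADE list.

A_{3}

The Hessian of f at 0 is [[8, 12], [12, 18]] with rank 1, so corank 1. A Groebner basis of the Jacobian ideal J(f) in C{x,y} is {y^3, x + 3*y/2}; counting standard monomials gives mu = 3. Corank 1: A-series; mu = 3 gives A_3.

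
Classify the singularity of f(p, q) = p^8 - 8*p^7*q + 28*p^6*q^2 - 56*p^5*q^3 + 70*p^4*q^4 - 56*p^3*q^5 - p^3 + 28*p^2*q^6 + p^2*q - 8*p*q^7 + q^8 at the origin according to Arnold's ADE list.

D9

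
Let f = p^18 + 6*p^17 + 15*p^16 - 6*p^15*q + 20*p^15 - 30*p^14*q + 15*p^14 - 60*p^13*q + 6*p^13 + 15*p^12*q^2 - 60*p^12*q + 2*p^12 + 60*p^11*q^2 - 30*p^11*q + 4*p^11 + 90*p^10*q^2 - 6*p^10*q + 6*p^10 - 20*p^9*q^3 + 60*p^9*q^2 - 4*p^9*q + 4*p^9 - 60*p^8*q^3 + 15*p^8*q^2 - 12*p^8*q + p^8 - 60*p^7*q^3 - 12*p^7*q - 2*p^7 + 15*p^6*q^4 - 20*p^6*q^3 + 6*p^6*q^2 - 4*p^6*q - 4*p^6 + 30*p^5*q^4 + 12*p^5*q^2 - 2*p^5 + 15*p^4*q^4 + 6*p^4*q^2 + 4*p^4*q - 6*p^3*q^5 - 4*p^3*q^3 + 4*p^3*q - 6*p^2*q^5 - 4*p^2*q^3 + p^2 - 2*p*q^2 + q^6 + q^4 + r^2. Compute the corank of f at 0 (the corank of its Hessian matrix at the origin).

1

Hessian at 0 has rank 2.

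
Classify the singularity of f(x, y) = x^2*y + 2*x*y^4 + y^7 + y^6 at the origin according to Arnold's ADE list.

The Hessian of f at 0 has rank 0. Corank 2; j^3 = x^2*y has shape L^2 M (L != M), so D-series; mu = 7 gives D_7.

D7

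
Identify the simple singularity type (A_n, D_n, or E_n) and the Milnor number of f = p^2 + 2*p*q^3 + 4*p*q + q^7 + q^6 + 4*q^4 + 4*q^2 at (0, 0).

Type A_6, Milnor number mu = 6.

The Hessian of f at 0 has rank 1. Corank 1: A-series; mu = 6 gives A_6.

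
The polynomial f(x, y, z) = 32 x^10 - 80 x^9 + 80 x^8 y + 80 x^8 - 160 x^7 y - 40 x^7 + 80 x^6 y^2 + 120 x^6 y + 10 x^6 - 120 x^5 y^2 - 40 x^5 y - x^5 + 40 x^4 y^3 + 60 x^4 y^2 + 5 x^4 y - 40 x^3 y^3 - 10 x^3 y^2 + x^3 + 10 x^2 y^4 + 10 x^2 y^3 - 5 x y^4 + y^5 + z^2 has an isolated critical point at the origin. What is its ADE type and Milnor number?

The Hessian of f at 0 has rank 1. Corank 2; j^3 = x^3 is a perfect cube, so E-series; the 5-jet and mu = 8 give E_8.

Type E_8, Milnor number mu = 8.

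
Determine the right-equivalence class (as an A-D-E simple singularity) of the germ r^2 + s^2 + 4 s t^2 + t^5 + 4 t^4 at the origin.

The Hessian of f at 0 has rank 2. Corank 1: A-series; mu = 4 gives A_4.

A_{4}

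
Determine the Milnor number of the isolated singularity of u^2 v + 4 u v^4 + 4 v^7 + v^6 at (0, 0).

7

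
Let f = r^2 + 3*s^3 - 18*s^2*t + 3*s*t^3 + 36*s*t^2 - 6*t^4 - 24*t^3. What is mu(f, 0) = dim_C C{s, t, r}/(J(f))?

The Hessian of f at 0 is [[0, 0, 0], [0, 0, 0], [0, 0, 2]] with rank 1, so corank 2. A Groebner basis of the Jacobian ideal J(f) in C{s,t,r} is {s^3 - 6*s^2*t - 48*s^2 + 192*s*t - 192*t^2, 6*s^2 + s*t^2 - 24*s*t + 24*t^2, 3*s^2 - 12*s*t + t^3 + 12*t^2, r}; counting standard monomials gives mu = 7. Corank 2; j^3 = 3*(s - 2*t)^3 is a perfect cube, so E-series; the 4-jet and mu = 7 give E_7.

7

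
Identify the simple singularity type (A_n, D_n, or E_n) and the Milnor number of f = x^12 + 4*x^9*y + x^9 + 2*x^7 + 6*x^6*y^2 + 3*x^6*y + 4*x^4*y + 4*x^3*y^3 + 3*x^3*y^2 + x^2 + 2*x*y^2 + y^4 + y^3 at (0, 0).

Type A_2, Milnor number mu = 2.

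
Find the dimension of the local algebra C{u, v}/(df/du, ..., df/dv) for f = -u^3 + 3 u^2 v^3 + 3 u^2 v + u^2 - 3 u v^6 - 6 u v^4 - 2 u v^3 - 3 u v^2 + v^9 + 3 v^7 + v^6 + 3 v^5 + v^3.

2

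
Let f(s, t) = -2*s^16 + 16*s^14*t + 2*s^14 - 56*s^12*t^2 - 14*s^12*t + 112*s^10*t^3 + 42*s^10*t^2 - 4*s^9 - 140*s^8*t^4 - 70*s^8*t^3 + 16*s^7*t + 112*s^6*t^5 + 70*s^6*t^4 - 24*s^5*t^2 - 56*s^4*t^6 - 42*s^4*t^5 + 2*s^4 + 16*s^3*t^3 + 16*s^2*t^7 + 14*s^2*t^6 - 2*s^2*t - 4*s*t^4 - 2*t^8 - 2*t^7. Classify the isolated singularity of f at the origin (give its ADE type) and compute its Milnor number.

Type D_9, Milnor number mu = 9.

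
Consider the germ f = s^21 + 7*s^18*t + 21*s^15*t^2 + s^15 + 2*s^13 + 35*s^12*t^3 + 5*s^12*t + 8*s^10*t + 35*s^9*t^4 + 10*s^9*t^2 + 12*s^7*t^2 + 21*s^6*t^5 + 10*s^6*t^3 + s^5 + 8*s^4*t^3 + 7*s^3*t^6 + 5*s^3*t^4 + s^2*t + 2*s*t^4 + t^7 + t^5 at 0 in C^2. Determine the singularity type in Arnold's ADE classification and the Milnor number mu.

The Hessian of f at 0 is [[0, 0], [0, 0]] with rank 0, so corank 2. A Groebner basis of the Jacobian ideal J(f) in C{s,t} is {s*t + t^4, s*t^2, s^2 - 5*s*t}; counting standard monomials gives mu = 6. Corank 2; j^3 = s^2*t has shape L^2 M (L != M), so D-series; mu = 6 gives D_6.

Type D_{6}, Milnor number mu = 6.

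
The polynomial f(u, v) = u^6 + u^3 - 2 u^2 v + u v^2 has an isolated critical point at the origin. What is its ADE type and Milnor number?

The Hessian of f at 0 has rank 0. Corank 2; j^3 = u*(u - v)^2 has shape L^2 M (L != M), so D-series; mu = 7 gives D_7.

Type D7, Milnor number mu = 7.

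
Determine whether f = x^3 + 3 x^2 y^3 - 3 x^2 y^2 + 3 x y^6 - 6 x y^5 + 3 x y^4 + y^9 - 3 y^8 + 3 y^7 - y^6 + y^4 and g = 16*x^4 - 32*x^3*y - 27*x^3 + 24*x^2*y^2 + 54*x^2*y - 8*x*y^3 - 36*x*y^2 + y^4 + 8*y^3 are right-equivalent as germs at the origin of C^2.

Yes.

The Hessian of f at 0 is [[0, 0], [0, 0]] with rank 0, so corank 2. A Groebner basis of the Jacobian ideal J(f) in C{x,y} is {x^3, x^2*y, -x^2/2 + x*y^2, y^3}; counting standard monomials gives mu = 6. Corank 2; j^3 = x^3 is a perfect cube, so E-series; the 4-jet and mu = 6 give E_6. The Hessian of g at 0 is [[0, 0], [0, 0]] with rank 0, so corank 2. A Groebner basis of the Jacobian ideal J(g) in C{x,y} is {y^4, x*y^2 - 11*y^3/18, x^2 - 4*x*y/3 + 4*y^2/9}; counting standard monomials gives mu = 6. Corank 2; j^3 = -(3*x - 2*y)^3 is a perfect cube, so E-series; the 4-jet and mu = 6 give E_6. Both have type E_6, hence right-equivalent.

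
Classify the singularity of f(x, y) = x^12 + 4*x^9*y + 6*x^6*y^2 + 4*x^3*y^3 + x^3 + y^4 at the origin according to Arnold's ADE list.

E_6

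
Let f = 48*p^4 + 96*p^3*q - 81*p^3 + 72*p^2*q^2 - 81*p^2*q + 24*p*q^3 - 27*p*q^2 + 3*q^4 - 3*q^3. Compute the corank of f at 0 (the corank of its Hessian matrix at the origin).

2

Hessian at 0 has rank 0.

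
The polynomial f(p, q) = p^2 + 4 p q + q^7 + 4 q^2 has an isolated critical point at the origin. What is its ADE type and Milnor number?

Type A6, Milnor number mu = 6.

The Hessian of f at 0 has rank 1. Corank 1: A-series; mu = 6 gives A_6.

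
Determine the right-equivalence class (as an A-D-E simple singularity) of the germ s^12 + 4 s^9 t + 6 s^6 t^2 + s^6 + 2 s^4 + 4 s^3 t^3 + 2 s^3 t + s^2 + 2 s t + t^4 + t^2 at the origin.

The Hessian of f at 0 is [[2, 2], [2, 2]] with rank 1, so corank 1. A Groebner basis of the Jacobian ideal J(f) in C{s,t} is {t^3, s + t}; counting standard monomials gives mu = 3. Corank 1: A-series; mu = 3 gives A_3.

A_{3}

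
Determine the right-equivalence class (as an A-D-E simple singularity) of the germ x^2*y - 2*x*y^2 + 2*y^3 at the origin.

The Hessian of f at 0 is [[0, 0], [0, 0]] with rank 0, so corank 2. A Groebner basis of the Jacobian ideal J(f) in C{x,y} is {y^3, x^2 + 2*y^2, x*y - y^2}; counting standard monomials gives mu = 4. Corank 2; j^3 = y*(x^2 - 2*x*y + 2*y^2) splits into three distinct lines over C (the quadratic factor has nonzero discriminant), so D_4.

D4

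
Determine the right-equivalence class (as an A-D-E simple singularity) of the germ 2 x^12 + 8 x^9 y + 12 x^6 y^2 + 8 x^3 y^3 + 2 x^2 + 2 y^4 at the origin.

The Hessian of f at 0 has rank 1. Corank 1: A-series; mu = 3 gives A_3.

A3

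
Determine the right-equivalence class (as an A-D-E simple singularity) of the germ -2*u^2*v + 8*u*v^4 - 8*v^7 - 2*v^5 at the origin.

D_6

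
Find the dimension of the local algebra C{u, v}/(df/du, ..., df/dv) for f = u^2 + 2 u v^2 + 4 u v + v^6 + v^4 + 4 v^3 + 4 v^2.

5

The Hessian of f at 0 has rank 1. Corank 1: A-series; mu = 5 gives A_5.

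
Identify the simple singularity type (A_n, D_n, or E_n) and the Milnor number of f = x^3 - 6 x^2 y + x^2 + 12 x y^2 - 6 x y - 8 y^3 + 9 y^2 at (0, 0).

The Hessian of f at 0 is [[2, -6], [-6, 18]] with rank 1, so corank 1. A Groebner basis of the Jacobian ideal J(f) in C{x,y} is {y^2, x - 3*y}; counting standard monomials gives mu = 2. Corank 1: A-series; mu = 2 gives A_2.

Type A2, Milnor number mu = 2.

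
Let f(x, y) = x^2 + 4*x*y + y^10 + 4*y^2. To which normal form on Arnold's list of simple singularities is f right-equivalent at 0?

A_{9}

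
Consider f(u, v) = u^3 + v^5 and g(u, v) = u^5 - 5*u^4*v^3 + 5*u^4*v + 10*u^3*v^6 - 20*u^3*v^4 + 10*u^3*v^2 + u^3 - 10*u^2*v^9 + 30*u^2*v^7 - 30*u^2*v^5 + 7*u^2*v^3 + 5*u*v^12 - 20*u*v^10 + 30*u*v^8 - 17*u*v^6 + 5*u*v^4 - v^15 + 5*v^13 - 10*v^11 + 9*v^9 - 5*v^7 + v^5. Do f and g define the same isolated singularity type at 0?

Yes.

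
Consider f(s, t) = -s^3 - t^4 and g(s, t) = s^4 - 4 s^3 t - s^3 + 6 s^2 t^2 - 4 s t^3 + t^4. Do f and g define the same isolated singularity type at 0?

Yes.

The Hessian of f at 0 has rank 0. Corank 2; j^3 = -s^3 is a perfect cube, so E-series; the 4-jet and mu = 6 give E_6. The Hessian of g at 0 has rank 0. Corank 2; j^3 = -s^3 is a perfect cube, so E-series; the 4-jet and mu = 6 give E_6. Both have type E_6, hence right-equivalent.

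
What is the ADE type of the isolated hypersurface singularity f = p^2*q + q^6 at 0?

D7

The Hessian of f at 0 is [[0, 0], [0, 0]] with rank 0, so corank 2. A Groebner basis of the Jacobian ideal J(f) in C{p,q} is {p^2/6 + q^5, p^3, p*q}; counting standard monomials gives mu = 7. Corank 2; j^3 = p^2*q has shape L^2 M (L != M), so D-series; mu = 7 gives D_7.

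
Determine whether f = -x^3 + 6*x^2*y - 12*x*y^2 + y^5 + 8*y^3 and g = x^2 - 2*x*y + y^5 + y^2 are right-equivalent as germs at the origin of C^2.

No.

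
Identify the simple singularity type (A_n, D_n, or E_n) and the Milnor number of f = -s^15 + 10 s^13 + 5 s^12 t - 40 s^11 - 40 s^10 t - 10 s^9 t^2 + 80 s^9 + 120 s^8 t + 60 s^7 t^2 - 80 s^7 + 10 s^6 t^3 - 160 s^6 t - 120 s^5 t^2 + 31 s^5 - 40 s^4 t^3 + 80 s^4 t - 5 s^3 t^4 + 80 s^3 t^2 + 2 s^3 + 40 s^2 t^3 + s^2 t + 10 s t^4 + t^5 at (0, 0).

Type D6, Milnor number mu = 6.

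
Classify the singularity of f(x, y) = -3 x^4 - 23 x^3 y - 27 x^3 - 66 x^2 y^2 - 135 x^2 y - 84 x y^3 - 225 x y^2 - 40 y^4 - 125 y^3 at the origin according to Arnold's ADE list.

E_{7}

The Hessian of f at 0 is [[0, 0], [0, 0]] with rank 0, so corank 2. A Groebner basis of the Jacobian ideal J(f) in C{x,y} is {19683*x^2 + 65610*x*y + y^4 + 27*y^3 + 54675*y^2, x^3 + 1485*x^2 + 4950*x*y + 20*y^3/3 + 4125*y^2, x^2*y - 567*x^2 - 1890*x*y - 32*y^3/9 - 1575*y^2, 162*x^2 + x*y^2 + 540*x*y + 17*y^3/9 + 450*y^2}; counting standard monomials gives mu = 7. Corank 2; j^3 = -(3*x + 5*y)^3 is a perfect cube, so E-series; the 4-jet and mu = 7 give E_7.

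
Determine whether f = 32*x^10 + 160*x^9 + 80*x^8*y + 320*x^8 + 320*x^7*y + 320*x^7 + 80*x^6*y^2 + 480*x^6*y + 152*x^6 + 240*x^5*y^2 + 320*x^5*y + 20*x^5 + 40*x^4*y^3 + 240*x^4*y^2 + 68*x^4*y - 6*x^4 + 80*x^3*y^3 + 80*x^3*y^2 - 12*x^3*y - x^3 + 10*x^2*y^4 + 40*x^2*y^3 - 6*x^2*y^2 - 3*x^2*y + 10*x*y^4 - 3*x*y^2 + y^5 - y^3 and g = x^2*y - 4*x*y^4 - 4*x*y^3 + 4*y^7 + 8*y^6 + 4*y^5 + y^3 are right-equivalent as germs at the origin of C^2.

No.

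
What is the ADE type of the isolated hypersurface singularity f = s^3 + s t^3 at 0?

The Hessian of f at 0 is [[0, 0], [0, 0]] with rank 0, so corank 2. A Groebner basis of the Jacobian ideal J(f) in C{s,t} is {s^3, s*t^2, 3*s^2 + t^3}; counting standard monomials gives mu = 7. Corank 2; j^3 = s^3 is a perfect cube, so E-series; the 4-jet and mu = 7 give E_7.

E7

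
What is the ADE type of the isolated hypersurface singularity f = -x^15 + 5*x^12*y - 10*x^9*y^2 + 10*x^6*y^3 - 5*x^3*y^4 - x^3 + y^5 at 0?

The Hessian of f at 0 is [[0, 0], [0, 0]] with rank 0, so corank 2. A Groebner basis of the Jacobian ideal J(f) in C{x,y} is {y^4, x^2}; counting standard monomials gives mu = 8. Corank 2; j^3 = -x^3 is a perfect cube, so E-series; the 5-jet and mu = 8 give E_8.

E_{8}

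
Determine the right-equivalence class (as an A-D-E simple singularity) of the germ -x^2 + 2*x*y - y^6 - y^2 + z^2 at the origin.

A_5

The Hessian of f at 0 is [[-2, 2, 0], [2, -2, 0], [0, 0, 2]] with rank 2, so corank 1. A Groebner basis of the Jacobian ideal J(f) in C{x,y,z} is {y^5, x - y, z}; counting standard monomials gives mu = 5. Corank 1: A-series; mu = 5 gives A_5.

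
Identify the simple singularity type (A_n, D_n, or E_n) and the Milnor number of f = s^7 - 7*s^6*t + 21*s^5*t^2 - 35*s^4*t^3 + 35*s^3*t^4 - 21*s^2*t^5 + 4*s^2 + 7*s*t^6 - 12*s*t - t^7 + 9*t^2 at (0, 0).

Type A_6, Milnor number mu = 6.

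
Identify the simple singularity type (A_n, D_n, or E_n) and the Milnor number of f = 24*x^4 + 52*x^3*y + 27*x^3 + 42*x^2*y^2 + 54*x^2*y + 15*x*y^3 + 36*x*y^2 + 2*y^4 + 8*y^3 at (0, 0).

The Hessian of f at 0 has rank 0. Corank 2; j^3 = (3*x + 2*y)^3 is a perfect cube, so E-series; the 4-jet and mu = 7 give E_7.

Type E_{7}, Milnor number mu = 7.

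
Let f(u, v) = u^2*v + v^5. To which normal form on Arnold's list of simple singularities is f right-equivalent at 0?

D_6

The Hessian of f at 0 has rank 0. Corank 2; j^3 = u^2*v has shape L^2 M (L != M), so D-series; mu = 6 gives D_6.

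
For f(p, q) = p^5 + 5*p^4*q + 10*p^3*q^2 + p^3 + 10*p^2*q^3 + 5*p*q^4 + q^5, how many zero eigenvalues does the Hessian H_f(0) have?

2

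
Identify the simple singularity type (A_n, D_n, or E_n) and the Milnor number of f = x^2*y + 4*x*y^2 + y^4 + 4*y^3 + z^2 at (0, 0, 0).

The Hessian of f at 0 has rank 1. Corank 2; j^3 = y*(x + 2*y)^2 has shape L^2 M (L != M), so D-series; mu = 5 gives D_5.

Type D_{5}, Milnor number mu = 5.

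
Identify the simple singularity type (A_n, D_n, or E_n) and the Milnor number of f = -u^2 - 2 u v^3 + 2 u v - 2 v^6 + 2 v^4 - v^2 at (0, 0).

Type A_{5}, Milnor number mu = 5.

The Hessian of f at 0 is [[-2, 2], [2, -2]] with rank 1, so corank 1. A Groebner basis of the Jacobian ideal J(f) in C{u,v} is {u*v^2 + u - v, u + v^3 - v, u^2 - 2*u*v + v^2}; counting standard monomials gives mu = 5. Corank 1: A-series; mu = 5 gives A_5.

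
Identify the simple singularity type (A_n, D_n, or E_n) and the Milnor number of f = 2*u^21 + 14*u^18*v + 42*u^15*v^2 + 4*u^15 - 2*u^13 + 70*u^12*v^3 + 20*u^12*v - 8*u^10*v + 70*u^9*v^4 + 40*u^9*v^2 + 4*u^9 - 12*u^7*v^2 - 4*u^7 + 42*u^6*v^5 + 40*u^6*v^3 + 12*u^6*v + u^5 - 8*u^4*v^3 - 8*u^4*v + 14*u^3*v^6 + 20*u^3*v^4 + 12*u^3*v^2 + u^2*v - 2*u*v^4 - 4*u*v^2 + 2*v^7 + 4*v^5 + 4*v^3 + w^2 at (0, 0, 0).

The Hessian of f at 0 has rank 1. Corank 2; j^3 = v*(u - 2*v)^2 has shape L^2 M (L != M), so D-series; mu = 8 gives D_8.

Type D8, Milnor number mu = 8.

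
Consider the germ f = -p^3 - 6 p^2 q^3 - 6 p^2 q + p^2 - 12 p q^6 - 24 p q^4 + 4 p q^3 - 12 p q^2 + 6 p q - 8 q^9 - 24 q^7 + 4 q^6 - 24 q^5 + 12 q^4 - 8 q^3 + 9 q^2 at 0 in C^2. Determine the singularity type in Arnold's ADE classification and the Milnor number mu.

Type A_2, Milnor number mu = 2.

The Hessian of f at 0 has rank 1. Corank 1: A-series; mu = 2 gives A_2.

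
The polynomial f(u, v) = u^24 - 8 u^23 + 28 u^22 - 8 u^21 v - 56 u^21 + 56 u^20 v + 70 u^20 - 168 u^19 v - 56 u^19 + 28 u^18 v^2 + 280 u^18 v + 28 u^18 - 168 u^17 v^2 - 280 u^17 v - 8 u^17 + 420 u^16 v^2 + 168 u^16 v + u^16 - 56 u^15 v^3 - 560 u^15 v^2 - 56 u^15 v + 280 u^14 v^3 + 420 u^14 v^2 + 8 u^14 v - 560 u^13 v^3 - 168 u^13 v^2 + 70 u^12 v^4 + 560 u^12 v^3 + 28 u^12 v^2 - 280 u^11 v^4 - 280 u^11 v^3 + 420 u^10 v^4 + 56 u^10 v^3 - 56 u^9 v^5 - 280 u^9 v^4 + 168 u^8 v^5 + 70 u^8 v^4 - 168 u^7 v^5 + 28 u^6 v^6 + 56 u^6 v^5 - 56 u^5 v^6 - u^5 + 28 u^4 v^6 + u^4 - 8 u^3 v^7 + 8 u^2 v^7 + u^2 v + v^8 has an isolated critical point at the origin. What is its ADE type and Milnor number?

Type D_9, Milnor number mu = 9.

The Hessian of f at 0 has rank 0. Corank 2; j^3 = u^2*v has shape L^2 M (L != M), so D-series; mu = 9 gives D_9.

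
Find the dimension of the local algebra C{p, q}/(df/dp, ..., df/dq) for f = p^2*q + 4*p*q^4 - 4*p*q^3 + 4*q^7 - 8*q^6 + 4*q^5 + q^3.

4

The Hessian of f at 0 has rank 0. Corank 2; j^3 = q*(p^2 + q^2) splits into three distinct lines over C (the quadratic factor has nonzero discriminant), so D_4.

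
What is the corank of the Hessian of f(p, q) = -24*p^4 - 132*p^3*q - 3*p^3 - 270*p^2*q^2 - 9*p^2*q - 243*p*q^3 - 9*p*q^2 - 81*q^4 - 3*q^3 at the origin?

Hessian at 0 has rank 0.

2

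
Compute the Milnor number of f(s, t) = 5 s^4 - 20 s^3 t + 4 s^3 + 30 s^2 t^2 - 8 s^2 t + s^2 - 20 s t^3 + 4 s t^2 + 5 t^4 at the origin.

3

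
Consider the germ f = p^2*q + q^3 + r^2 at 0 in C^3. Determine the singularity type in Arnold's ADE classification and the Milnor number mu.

Type D4, Milnor number mu = 4.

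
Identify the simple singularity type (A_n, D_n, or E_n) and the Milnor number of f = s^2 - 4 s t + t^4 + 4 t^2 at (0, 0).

The Hessian of f at 0 is [[2, -4], [-4, 8]] with rank 1, so corank 1. A Groebner basis of the Jacobian ideal J(f) in C{s,t} is {t^3, s - 2*t}; counting standard monomials gives mu = 3. Corank 1: A-series; mu = 3 gives A_3.

Type A_3, Milnor number mu = 3.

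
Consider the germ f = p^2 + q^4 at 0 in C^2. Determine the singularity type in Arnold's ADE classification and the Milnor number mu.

The Hessian of f at 0 is [[2, 0], [0, 0]] with rank 1, so corank 1. A Groebner basis of the Jacobian ideal J(f) in C{p,q} is {q^3, p}; counting standard monomials gives mu = 3. Corank 1: A-series; mu = 3 gives A_3.

Type A3, Milnor number mu = 3.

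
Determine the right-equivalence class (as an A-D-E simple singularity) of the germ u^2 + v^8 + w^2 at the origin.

A7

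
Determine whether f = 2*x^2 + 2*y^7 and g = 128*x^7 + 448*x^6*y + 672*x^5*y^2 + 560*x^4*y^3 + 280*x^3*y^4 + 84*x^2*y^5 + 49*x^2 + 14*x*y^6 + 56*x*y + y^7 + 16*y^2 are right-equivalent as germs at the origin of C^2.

Yes.

The Hessian of f at 0 has rank 1. Corank 1: A-series; mu = 6 gives A_6. The Hessian of g at 0 has rank 1. Corank 1: A-series; mu = 6 gives A_6. Both have type A_6, hence right-equivalent.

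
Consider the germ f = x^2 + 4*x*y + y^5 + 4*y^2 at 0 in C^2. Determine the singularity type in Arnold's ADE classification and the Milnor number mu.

Type A_4, Milnor number mu = 4.

The Hessian of f at 0 has rank 1. Corank 1: A-series; mu = 4 gives A_4.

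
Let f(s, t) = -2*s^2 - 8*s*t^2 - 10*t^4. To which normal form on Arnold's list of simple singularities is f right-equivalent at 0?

A_3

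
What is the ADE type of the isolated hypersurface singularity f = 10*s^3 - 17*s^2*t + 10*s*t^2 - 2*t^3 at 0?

The Hessian of f at 0 is [[0, 0], [0, 0]] with rank 0, so corank 2. A Groebner basis of the Jacobian ideal J(f) in C{s,t} is {t^3, s^2 - 2*t^2/11, s*t - 5*t^2/11}; counting standard monomials gives mu = 4. Corank 2; j^3 = (2*s - t)*(5*s^2 - 6*s*t + 2*t^2) splits into three distinct lines over C (the quadratic factor has nonzero discriminant), so D_4.

D4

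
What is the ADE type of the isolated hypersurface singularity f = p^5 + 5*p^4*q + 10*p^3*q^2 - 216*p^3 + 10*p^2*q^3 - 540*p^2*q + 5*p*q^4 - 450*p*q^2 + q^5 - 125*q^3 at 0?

E_{8}

The Hessian of f at 0 has rank 0. Corank 2; j^3 = -(6*p + 5*q)^3 is a perfect cube, so E-series; the 5-jet and mu = 8 give E_8.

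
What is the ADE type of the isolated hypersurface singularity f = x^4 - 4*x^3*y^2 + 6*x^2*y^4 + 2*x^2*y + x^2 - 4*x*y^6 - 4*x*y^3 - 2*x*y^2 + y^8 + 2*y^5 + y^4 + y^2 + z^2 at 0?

A_{1}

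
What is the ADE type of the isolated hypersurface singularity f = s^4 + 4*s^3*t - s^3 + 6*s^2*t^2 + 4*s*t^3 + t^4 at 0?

E6

The Hessian of f at 0 has rank 0. Corank 2; j^3 = -s^3 is a perfect cube, so E-series; the 4-jet and mu = 6 give E_6.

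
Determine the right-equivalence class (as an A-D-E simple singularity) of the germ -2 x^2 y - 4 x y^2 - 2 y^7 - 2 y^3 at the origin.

The Hessian of f at 0 has rank 0. Corank 2; j^3 = -2*y*(x + y)^2 has shape L^2 M (L != M), so D-series; mu = 8 gives D_8.

D_8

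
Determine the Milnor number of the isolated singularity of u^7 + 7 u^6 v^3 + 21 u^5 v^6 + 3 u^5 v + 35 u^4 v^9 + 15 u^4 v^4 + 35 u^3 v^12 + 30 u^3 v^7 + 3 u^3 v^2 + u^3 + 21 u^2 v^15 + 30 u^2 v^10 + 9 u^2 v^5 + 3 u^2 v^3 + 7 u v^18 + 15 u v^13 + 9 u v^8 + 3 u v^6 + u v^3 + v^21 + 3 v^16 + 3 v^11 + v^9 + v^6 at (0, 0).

The Hessian of f at 0 is [[0, 0], [0, 0]] with rank 0, so corank 2. A Groebner basis of the Jacobian ideal J(f) in C{u,v} is {u^3, u*v^2, 3*u^2 + v^3}; counting standard monomials gives mu = 7. Corank 2; j^3 = u^3 is a perfect cube, so E-series; the 4-jet and mu = 7 give E_7.

7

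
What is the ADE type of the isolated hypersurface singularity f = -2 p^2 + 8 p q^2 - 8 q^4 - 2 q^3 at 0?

A_2

The Hessian of f at 0 has rank 1. Corank 1: A-series; mu = 2 gives A_2.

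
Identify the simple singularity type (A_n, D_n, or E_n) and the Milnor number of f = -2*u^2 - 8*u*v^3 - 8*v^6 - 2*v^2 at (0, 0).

Type A_{1}, Milnor number mu = 1.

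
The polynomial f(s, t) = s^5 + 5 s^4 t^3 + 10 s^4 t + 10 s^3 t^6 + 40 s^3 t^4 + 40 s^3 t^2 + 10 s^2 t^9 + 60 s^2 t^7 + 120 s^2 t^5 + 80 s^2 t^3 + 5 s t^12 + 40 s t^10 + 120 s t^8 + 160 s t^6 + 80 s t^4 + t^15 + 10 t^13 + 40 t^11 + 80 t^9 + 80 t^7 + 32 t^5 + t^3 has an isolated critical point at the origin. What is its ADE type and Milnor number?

The Hessian of f at 0 is [[0, 0], [0, 0]] with rank 0, so corank 2. A Groebner basis of the Jacobian ideal J(f) in C{s,t} is {s^4 + 8*s^3*t, t^2}; counting standard monomials gives mu = 8. Corank 2; j^3 = t^3 is a perfect cube, so E-series; the 5-jet and mu = 8 give E_8.

Type E8, Milnor number mu = 8.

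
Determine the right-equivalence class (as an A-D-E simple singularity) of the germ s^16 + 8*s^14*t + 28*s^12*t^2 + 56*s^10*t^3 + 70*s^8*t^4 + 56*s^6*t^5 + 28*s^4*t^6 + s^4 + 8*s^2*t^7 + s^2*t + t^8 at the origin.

The Hessian of f at 0 is [[0, 0], [0, 0]] with rank 0, so corank 2. A Groebner basis of the Jacobian ideal J(f) in C{s,t} is {s^2/8 + t^7, s^3, s*t}; counting standard monomials gives mu = 9. Corank 2; j^3 = s^2*t has shape L^2 M (L != M), so D-series; mu = 9 gives D_9.

D_{9}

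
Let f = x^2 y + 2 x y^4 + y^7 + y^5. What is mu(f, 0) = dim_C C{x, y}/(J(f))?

6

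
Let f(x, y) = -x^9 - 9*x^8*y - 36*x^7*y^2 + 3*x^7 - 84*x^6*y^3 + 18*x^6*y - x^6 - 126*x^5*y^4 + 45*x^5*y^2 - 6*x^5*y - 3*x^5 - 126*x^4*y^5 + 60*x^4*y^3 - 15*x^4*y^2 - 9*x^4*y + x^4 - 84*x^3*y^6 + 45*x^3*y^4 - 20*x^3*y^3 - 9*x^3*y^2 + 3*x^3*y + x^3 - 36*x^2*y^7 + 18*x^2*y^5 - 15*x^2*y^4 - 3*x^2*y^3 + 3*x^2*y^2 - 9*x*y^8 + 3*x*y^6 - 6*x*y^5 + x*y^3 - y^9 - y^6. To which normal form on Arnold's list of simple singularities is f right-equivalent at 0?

E_7

The Hessian of f at 0 has rank 0. Corank 2; j^3 = x^3 is a perfect cube, so E-series; the 4-jet and mu = 7 give E_7.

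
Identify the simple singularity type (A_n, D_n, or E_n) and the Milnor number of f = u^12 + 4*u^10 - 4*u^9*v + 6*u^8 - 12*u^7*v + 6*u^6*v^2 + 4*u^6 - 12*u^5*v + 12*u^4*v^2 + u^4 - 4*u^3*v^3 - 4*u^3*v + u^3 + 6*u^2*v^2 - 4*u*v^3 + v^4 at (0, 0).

The Hessian of f at 0 has rank 0. Corank 2; j^3 = u^3 is a perfect cube, so E-series; the 4-jet and mu = 6 give E_6.

Type E_{6}, Milnor number mu = 6.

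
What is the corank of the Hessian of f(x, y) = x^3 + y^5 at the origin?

Hessian at 0 has rank 0.

2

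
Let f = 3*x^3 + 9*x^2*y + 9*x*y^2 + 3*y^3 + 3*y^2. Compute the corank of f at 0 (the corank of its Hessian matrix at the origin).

Hessian at 0 has rank 1.

1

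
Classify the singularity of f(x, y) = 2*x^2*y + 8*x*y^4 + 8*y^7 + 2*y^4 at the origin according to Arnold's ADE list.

D_{5}

The Hessian of f at 0 has rank 0. Corank 2; j^3 = 2*x^2*y has shape L^2 M (L != M), so D-series; mu = 5 gives D_5.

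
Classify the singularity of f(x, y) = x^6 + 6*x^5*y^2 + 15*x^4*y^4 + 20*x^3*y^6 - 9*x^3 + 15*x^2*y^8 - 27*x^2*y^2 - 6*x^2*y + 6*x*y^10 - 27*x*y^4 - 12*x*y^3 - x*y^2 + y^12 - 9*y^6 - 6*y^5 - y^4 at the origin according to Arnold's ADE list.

D_{7}

The Hessian of f at 0 is [[0, 0], [0, 0]] with rank 0, so corank 2. A Groebner basis of the Jacobian ideal J(f) in C{x,y} is {-x^2 - x*y/3 + y^4 + y^3/3, x^3 + x^2/3 - 2185*x*y/18 - 6565*y^3/54 - 81*y^2/2, x^2*y - 2*x^2/3 + 2183*x*y/18 + 2189*y^3/18 + 81*y^2/2, x^2 + x*y^2 + x*y/3}; counting standard monomials gives mu = 7. Corank 2; j^3 = -x*(3*x + y)^2 has shape L^2 M (L != M), so D-series; mu = 7 gives D_7.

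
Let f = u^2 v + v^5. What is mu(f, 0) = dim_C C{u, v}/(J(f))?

The Hessian of f at 0 has rank 0. Corank 2; j^3 = u^2*v has shape L^2 M (L != M), so D-series; mu = 6 gives D_6.

6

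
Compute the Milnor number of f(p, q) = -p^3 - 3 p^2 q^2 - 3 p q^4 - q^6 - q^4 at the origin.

The Hessian of f at 0 has rank 0. Corank 2; j^3 = -p^3 is a perfect cube, so E-series; the 4-jet and mu = 6 give E_6.

6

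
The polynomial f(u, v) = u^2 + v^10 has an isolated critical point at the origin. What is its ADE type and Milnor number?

Type A_9, Milnor number mu = 9.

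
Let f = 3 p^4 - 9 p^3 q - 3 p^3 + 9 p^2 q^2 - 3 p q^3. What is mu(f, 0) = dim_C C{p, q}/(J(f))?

7

The Hessian of f at 0 is [[0, 0], [0, 0]] with rank 0, so corank 2. A Groebner basis of the Jacobian ideal J(f) in C{p,q} is {3*p^2 + q^4 + q^3, p^3, p^2*q - p^2 - q^3/3, -2*p^2 + p*q^2 - 2*q^3/3}; counting standard monomials gives mu = 7. Corank 2; j^3 = -3*p^3 is a perfect cube, so E-series; the 4-jet and mu = 7 give E_7.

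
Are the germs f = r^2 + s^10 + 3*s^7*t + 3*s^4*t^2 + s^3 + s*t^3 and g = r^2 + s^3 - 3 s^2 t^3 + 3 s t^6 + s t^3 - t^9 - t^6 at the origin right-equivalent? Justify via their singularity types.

Yes.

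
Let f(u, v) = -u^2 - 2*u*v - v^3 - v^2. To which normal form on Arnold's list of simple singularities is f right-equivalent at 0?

A2

The Hessian of f at 0 has rank 1. Corank 1: A-series; mu = 2 gives A_2.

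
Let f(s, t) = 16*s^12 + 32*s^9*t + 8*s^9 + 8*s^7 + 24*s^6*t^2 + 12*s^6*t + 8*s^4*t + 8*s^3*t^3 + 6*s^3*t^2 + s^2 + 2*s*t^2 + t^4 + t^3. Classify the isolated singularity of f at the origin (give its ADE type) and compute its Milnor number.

Type A_{2}, Milnor number mu = 2.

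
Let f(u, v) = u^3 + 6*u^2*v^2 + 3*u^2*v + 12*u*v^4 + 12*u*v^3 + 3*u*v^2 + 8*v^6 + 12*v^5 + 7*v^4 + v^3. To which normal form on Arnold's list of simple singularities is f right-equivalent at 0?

E6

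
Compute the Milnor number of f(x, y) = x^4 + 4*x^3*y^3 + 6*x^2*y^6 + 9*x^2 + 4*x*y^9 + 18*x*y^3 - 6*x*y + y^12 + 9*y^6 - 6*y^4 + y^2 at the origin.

The Hessian of f at 0 is [[18, -6], [-6, 2]] with rank 1, so corank 1. A Groebner basis of the Jacobian ideal J(f) in C{x,y} is {y^3, x - y/3}; counting standard monomials gives mu = 3. Corank 1: A-series; mu = 3 gives A_3.

3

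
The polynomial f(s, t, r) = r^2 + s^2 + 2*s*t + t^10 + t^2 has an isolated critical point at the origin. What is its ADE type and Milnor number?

Type A_{9}, Milnor number mu = 9.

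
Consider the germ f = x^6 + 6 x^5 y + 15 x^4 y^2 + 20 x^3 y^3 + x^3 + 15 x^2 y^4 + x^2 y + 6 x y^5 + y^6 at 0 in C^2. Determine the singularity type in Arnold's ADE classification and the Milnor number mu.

The Hessian of f at 0 is [[0, 0], [0, 0]] with rank 0, so corank 2. A Groebner basis of the Jacobian ideal J(f) in C{x,y} is {-x*y/6 + y^5, x*y^2, x^2 + x*y}; counting standard monomials gives mu = 7. Corank 2; j^3 = x^2*(x + y) has shape L^2 M (L != M), so D-series; mu = 7 gives D_7.

Type D_{7}, Milnor number mu = 7.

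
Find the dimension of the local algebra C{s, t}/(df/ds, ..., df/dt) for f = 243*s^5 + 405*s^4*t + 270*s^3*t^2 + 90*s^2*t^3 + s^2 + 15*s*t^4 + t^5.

The Hessian of f at 0 has rank 1. Corank 1: A-series; mu = 4 gives A_4.

4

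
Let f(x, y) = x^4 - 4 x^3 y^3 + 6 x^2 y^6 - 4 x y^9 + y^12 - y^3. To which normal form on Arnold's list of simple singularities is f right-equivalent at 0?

The Hessian of f at 0 is [[0, 0], [0, 0]] with rank 0, so corank 2. A Groebner basis of the Jacobian ideal J(f) in C{x,y} is {x^3, y^2}; counting standard monomials gives mu = 6. Corank 2; j^3 = -y^3 is a perfect cube, so E-series; the 4-jet and mu = 6 give E_6.

E_6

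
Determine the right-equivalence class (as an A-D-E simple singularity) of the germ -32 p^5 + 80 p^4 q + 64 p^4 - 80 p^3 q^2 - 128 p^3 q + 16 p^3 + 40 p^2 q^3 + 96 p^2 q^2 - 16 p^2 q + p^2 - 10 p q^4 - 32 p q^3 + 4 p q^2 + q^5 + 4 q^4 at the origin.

The Hessian of f at 0 is [[2, 0], [0, 0]] with rank 1, so corank 1. A Groebner basis of the Jacobian ideal J(f) in C{p,q} is {p/16 + q^3 + q^2/8, p^2, p*q - p/8 - q^2/4}; counting standard monomials gives mu = 4. Corank 1: A-series; mu = 4 gives A_4.

A_{4}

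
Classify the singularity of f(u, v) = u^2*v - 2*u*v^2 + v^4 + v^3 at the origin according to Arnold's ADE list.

D_5

The Hessian of f at 0 is [[0, 0], [0, 0]] with rank 0, so corank 2. A Groebner basis of the Jacobian ideal J(f) in C{u,v} is {u^3 + u^2/4 - v^2/4, u^2/4 + v^3 - v^2/4, u*v - v^2}; counting standard monomials gives mu = 5. Corank 2; j^3 = v*(u - v)^2 has shape L^2 M (L != M), so D-series; mu = 5 gives D_5.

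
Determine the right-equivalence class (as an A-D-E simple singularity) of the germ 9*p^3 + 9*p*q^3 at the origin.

The Hessian of f at 0 is [[0, 0], [0, 0]] with rank 0, so corank 2. A Groebner basis of the Jacobian ideal J(f) in C{p,q} is {p^3, p*q^2, 3*p^2 + q^3}; counting standard monomials gives mu = 7. Corank 2; j^3 = 9*p^3 is a perfect cube, so E-series; the 4-jet and mu = 7 give E_7.

E_7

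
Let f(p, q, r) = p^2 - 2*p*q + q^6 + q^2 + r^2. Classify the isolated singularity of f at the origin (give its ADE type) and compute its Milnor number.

Type A5, Milnor number mu = 5.

The Hessian of f at 0 has rank 2. Corank 1: A-series; mu = 5 gives A_5.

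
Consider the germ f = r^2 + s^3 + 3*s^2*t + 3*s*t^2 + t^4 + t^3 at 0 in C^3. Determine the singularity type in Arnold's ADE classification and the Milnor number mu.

Type E6, Milnor number mu = 6.

The Hessian of f at 0 has rank 1. Corank 2; j^3 = (s + t)^3 is a perfect cube, so E-series; the 4-jet and mu = 6 give E_6.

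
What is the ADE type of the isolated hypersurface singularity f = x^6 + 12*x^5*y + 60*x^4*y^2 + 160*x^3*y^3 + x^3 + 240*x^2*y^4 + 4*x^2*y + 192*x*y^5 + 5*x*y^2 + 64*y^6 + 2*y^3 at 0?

The Hessian of f at 0 has rank 0. Corank 2; j^3 = (x + y)^2*(x + 2*y) has shape L^2 M (L != M), so D-series; mu = 7 gives D_7.

D_{7}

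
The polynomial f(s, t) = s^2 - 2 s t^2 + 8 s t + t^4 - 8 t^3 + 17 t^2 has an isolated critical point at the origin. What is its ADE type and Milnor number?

Type A_1, Milnor number mu = 1.

The Hessian of f at 0 has rank 2. Corank 0: nondegenerate Morse point, so A_1.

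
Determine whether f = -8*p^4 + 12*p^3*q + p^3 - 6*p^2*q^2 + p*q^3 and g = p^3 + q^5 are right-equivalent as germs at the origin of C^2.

No.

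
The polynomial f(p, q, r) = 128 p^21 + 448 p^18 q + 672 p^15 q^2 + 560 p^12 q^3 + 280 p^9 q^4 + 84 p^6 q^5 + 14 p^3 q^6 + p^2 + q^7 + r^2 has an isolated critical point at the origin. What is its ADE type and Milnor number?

Type A6, Milnor number mu = 6.

The Hessian of f at 0 has rank 2. Corank 1: A-series; mu = 6 gives A_6.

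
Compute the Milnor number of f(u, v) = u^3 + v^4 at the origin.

6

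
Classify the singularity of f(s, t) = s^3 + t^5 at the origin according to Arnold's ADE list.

E8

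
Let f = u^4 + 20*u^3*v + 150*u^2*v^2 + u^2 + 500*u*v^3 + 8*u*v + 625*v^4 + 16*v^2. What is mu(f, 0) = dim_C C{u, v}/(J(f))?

The Hessian of f at 0 has rank 1. Corank 1: A-series; mu = 3 gives A_3.

3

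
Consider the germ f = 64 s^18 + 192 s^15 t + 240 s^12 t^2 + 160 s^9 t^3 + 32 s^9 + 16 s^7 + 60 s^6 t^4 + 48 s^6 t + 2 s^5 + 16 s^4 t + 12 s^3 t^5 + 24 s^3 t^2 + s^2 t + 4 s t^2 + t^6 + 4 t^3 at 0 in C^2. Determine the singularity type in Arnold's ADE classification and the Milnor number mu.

Type D_7, Milnor number mu = 7.

The Hessian of f at 0 has rank 0. Corank 2; j^3 = t*(s + 2*t)^2 has shape L^2 M (L != M), so D-series; mu = 7 gives D_7.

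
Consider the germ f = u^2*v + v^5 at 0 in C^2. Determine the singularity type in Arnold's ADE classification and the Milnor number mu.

Type D_{6}, Milnor number mu = 6.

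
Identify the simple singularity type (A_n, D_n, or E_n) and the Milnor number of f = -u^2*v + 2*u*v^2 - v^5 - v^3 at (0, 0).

The Hessian of f at 0 is [[0, 0], [0, 0]] with rank 0, so corank 2. A Groebner basis of the Jacobian ideal J(f) in C{u,v} is {u^2/5 + v^4 - v^2/5, u^3 - v^3, u*v - v^2}; counting standard monomials gives mu = 6. Corank 2; j^3 = -v*(u - v)^2 has shape L^2 M (L != M), so D-series; mu = 6 gives D_6.

Type D_6, Milnor number mu = 6.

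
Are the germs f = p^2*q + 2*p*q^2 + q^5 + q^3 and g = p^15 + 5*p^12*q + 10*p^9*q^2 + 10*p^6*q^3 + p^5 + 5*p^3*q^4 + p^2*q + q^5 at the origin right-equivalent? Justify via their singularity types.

Yes.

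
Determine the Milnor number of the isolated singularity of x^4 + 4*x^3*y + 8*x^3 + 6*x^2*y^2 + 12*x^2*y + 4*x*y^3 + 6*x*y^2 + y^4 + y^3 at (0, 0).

The Hessian of f at 0 has rank 0. Corank 2; j^3 = (2*x + y)^3 is a perfect cube, so E-series; the 4-jet and mu = 6 give E_6.

6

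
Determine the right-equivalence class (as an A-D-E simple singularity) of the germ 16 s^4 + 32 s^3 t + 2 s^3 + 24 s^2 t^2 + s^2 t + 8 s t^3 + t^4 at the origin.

D_{5}

The Hessian of f at 0 is [[0, 0], [0, 0]] with rank 0, so corank 2. A Groebner basis of the Jacobian ideal J(f) in C{s,t} is {s*t^2, -s*t/8 + t^3, s^2 + s*t/2}; counting standard monomials gives mu = 5. Corank 2; j^3 = s^2*(2*s + t) has shape L^2 M (L != M), so D-series; mu = 5 gives D_5.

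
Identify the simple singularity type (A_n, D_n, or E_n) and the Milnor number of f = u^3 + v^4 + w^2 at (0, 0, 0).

Type E_{6}, Milnor number mu = 6.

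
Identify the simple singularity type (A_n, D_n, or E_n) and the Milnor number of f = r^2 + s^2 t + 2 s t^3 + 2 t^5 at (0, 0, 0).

The Hessian of f at 0 has rank 1. Corank 2; j^3 = s^2*t has shape L^2 M (L != M), so D-series; mu = 6 gives D_6.

Type D_{6}, Milnor number mu = 6.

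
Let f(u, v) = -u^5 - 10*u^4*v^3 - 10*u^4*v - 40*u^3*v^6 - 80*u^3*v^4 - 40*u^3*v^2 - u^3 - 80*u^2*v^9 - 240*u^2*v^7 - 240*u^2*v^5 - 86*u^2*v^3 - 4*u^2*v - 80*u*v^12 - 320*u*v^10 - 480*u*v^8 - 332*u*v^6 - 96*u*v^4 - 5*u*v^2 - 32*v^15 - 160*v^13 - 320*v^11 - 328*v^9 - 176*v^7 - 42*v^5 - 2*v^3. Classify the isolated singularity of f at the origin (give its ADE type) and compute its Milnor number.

Type D_{6}, Milnor number mu = 6.

The Hessian of f at 0 is [[0, 0], [0, 0]] with rank 0, so corank 2. A Groebner basis of the Jacobian ideal J(f) in C{u,v} is {-u*v/3 + v^4 - v^2/3, u*v^2 + v^3, u^2 + 11*u*v/3 + 8*v^2/3}; counting standard monomials gives mu = 6. Corank 2; j^3 = -(u + v)^2*(u + 2*v) has shape L^2 M (L != M), so D-series; mu = 6 gives D_6.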